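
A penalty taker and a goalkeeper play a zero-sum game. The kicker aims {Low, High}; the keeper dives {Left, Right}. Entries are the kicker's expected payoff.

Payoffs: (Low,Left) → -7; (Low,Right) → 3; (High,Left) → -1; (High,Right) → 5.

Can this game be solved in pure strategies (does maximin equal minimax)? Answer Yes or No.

Row minima: Low → -7, High → -1; maximin = -1.
Column maxima: Left → -1, Right → 5; minimax = -1.
maximin = minimax = -1, so a saddle point exists.

Yes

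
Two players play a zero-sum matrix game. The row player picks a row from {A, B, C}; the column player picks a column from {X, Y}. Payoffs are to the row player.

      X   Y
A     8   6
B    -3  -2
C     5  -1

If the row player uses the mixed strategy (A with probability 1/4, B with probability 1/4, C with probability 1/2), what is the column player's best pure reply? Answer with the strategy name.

If the column player plays X, the row player's expected payoff is (1/4)·8 + (1/4)·(-3) + (1/2)·5 = 15/4.
If the column player plays Y, the row player's expected payoff is (1/4)·6 + (1/4)·(-2) + (1/2)·(-1) = 1/2.
The column player minimizes the row player's payoff; the smallest is 1/2, so the best response is Y.

Y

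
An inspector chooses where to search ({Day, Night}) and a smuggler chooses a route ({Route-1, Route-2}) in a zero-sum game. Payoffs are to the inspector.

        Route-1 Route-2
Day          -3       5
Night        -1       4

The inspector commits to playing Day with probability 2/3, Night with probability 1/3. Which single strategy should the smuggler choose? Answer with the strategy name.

If the smuggler plays Route-1, the inspector's expected payoff is (2/3)·(-3) + (1/3)·(-1) = -7/3.
If the smuggler plays Route-2, the inspector's expected payoff is (2/3)·5 + (1/3)·4 = 14/3.
The smuggler minimizes the inspector's payoff; the smallest is -7/3, so the best response is Route-1.

Route-1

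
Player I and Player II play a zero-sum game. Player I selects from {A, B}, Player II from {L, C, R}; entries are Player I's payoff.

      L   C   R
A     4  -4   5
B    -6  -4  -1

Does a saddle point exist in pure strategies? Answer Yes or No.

Row minima: A → -4, B → -6; maximin = -4.
Column maxima: L → 4, C → -4, R → 5; minimax = -4.
maximin = minimax = -4, so a saddle point exists.

Yes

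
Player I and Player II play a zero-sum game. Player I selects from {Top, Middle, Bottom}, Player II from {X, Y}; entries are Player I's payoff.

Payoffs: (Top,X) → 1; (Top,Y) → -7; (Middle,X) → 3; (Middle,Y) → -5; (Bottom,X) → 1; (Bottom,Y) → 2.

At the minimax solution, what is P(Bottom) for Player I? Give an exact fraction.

8/9

Row minima: Top → -7, Middle → -5, Bottom → 1; maximin = 1.
Column maxima: X → 3, Y → 2; minimax = 2.
1 ≠ 2, so there is no saddle point; optimal play is mixed.
Top is strictly dominated by Middle, so Player I never plays it.
On the remaining 2×2 (Middle, Bottom vs X, Y):
Let Player I play Middle with probability p. Expected payoff against X: 3p + 1(1−p) = 2p + 1; against Y: (-5)p + 2(1−p) = −7p + 2.
Setting these equal: 2p + 1 = −7p + 2 ⇒ 9p = 1 ⇒ p = 1/9, and the value is (2)·(1/9) + 1 = 11/9.
For Player II: with q = P(X), equating Middle's and Bottom's payoffs gives 8q − 5 = −q + 2 ⇒ q = 7/9.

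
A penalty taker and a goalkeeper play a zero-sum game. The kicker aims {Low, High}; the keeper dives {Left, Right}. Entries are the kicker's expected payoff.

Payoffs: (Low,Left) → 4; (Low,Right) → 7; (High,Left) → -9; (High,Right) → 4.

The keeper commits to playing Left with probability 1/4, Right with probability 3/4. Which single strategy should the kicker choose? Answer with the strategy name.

Expected payoff of Low: (1/4)·4 + (3/4)·7 = 25/4.
Expected payoff of High: (1/4)·(-9) + (3/4)·4 = 3/4.
The largest is 25/4, so the kicker's best response is Low.

Low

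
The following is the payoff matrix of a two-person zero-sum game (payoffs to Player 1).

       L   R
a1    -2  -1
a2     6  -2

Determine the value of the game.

Row minima: a1 → -2, a2 → -2; maximin = -2.
Column maxima: L → 6, R → -1; minimax = -1.
-2 ≠ -1, so there is no saddle point; optimal play is mixed.
Let Player 1 play a1 with probability p. Expected payoff against L: (-2)p + 6(1−p) = −8p + 6; against R: (-1)p + (-2)(1−p) = p − 2.
Setting these equal: −8p + 6 = p − 2 ⇒ −9p = -8 ⇒ p = 8/9, and the value is (-8)·(8/9) + 6 = -10/9.
For Player 2: with q = P(L), equating a1's and a2's payoffs gives −q − 1 = 8q − 2 ⇒ q = 1/9.

-10/9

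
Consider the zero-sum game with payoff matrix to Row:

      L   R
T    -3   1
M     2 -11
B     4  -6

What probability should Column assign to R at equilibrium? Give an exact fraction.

1/2

Row minima: T → -3, M → -11, B → -6; maximin = -3.
Column maxima: L → 4, R → 1; minimax = 1.
-3 ≠ 1, so there is no saddle point; optimal play is mixed.
M is strictly dominated by B, so Row never plays it.
On the remaining 2×2 (T, B vs L, R):
Let Row play T with probability p. Expected payoff against L: (-3)p + 4(1−p) = −7p + 4; against R: 1p + (-6)(1−p) = 7p − 6.
Setting these equal: −7p + 4 = 7p − 6 ⇒ −14p = -10 ⇒ p = 5/7, and the value is (-7)·(5/7) + 4 = -1.
For Column: with q = P(L), equating T's and B's payoffs gives −4q + 1 = 10q − 6 ⇒ q = 1/2.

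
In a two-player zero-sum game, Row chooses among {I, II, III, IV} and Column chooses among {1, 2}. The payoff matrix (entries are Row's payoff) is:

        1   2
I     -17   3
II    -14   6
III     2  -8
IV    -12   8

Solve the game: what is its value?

Row minima: I → -17, II → -14, III → -8, IV → -12; maximin = -8.
Column maxima: 1 → 2, 2 → 8; minimax = 2.
-8 ≠ 2, so there is no saddle point; optimal play is mixed.
I is strictly dominated by II, so Row never plays it.
II is strictly dominated by IV, so Row never plays it.
On the remaining 2×2 (III, IV vs 1, 2):
Let Row play III with probability p. Expected payoff against 1: 2p + (-12)(1−p) = 14p − 12; against 2: (-8)p + 8(1−p) = −16p + 8.
Setting these equal: 14p − 12 = −16p + 8 ⇒ 30p = 20 ⇒ p = 2/3, and the value is (14)·(2/3) − 12 = -8/3.
For Column: with q = P(1), equating III's and IV's payoffs gives 10q − 8 = −20q + 8 ⇒ q = 8/15.

-8/3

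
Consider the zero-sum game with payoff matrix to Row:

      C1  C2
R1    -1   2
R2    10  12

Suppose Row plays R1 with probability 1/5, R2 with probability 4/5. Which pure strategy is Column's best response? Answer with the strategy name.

If Column plays C1, Row's expected payoff is (1/5)·(-1) + (4/5)·10 = 39/5.
If Column plays C2, Row's expected payoff is (1/5)·2 + (4/5)·12 = 10.
Column minimizes Row's payoff; the smallest is 39/5, so the best response is C1.

C1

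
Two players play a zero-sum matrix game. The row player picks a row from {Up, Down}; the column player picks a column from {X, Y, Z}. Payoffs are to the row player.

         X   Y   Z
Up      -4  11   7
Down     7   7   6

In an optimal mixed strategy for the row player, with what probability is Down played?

11/12

Row minima: Up → -4, Down → 6; maximin = 6.
Column maxima: X → 7, Y → 11, Z → 7; minimax = 7.
6 ≠ 7, so there is no saddle point; optimal play is mixed.
Y is strictly dominated by Z (it gives the row player strictly more in every row), so the column player never plays it.
On the remaining 2×2 (Up, Down vs X, Z):
Let the row player play Up with probability p. Expected payoff against X: (-4)p + 7(1−p) = −11p + 7; against Z: 7p + 6(1−p) = p + 6.
Setting these equal: −11p + 7 = p + 6 ⇒ −12p = -1 ⇒ p = 1/12, and the value is (-11)·(1/12) + 7 = 73/12.
For the column player: with q = P(X), equating Up's and Down's payoffs gives −11q + 7 = q + 6 ⇒ q = 1/12.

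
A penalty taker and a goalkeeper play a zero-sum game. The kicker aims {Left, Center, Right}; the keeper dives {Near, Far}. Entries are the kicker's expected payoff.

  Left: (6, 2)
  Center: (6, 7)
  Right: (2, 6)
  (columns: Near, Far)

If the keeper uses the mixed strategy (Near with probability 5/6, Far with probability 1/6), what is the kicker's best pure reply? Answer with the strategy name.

Expected payoff of Left: (5/6)·6 + (1/6)·2 = 16/3.
Expected payoff of Center: (5/6)·6 + (1/6)·7 = 37/6.
Expected payoff of Right: (5/6)·2 + (1/6)·6 = 8/3.
The largest is 37/6, so the kicker's best response is Center.

Center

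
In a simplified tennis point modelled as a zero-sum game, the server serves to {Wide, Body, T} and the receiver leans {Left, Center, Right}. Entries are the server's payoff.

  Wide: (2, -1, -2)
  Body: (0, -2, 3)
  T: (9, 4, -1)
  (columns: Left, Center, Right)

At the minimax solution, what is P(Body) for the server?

Row minima: Wide → -2, Body → -2, T → -1; maximin = -1.
Column maxima: Left → 9, Center → 4, Right → 3; minimax = 3.
-1 ≠ 3, so there is no saddle point; optimal play is mixed.
Wide is strictly dominated by T, so the server never plays it.
Left is strictly dominated by Center (it gives the server strictly more in every row), so the receiver never plays it.
On the remaining 2×2 (Body, T vs Center, Right):
Let the server play Body with probability p. Expected payoff against Center: (-2)p + 4(1−p) = −6p + 4; against Right: 3p + (-1)(1−p) = 4p − 1.
Setting these equal: −6p + 4 = 4p − 1 ⇒ −10p = -5 ⇒ p = 1/2, and the value is (-6)·(1/2) + 4 = 1.
For the receiver: with q = P(Center), equating Body's and T's payoffs gives −5q + 3 = 5q − 1 ⇒ q = 2/5.

1/2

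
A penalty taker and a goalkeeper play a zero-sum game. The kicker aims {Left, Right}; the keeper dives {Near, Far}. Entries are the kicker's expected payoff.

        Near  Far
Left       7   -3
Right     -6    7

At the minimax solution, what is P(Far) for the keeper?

Row minima: Left → -3, Right → -6; maximin = -3.
Column maxima: Near → 7, Far → 7; minimax = 7.
-3 ≠ 7, so there is no saddle point; optimal play is mixed.
Let the kicker play Left with probability p. Expected payoff against Near: 7p + (-6)(1−p) = 13p − 6; against Far: (-3)p + 7(1−p) = −10p + 7.
Setting these equal: 13p − 6 = −10p + 7 ⇒ 23p = 13 ⇒ p = 13/23, and the value is (13)·(13/23) − 6 = 31/23.
For the keeper: with q = P(Near), equating Left's and Right's payoffs gives 10q − 3 = −13q + 7 ⇒ q = 10/23.

13/23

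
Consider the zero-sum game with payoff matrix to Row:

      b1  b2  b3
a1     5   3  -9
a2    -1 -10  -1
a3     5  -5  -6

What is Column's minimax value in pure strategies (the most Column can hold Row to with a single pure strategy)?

Column maxima: b1 → 5, b2 → 3, b3 → -1.
The smallest of these is -1.

-1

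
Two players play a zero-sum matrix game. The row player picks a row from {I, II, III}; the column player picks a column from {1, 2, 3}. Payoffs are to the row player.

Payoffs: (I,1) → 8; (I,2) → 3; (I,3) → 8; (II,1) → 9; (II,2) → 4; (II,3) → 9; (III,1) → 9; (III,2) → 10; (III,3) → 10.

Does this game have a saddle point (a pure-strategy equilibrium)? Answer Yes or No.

Row minima: I → 3, II → 4, III → 9; maximin = 9.
Column maxima: 1 → 9, 2 → 10, 3 → 10; minimax = 9.
maximin = minimax = 9, so a saddle point exists.

Yes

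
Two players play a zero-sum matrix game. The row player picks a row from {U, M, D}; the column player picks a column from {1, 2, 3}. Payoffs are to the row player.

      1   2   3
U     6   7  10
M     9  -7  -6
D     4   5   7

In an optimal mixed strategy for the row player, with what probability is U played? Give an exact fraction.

16/17

Row minima: U → 6, M → -7, D → 4; maximin = 6.
Column maxima: 1 → 9, 2 → 7, 3 → 10; minimax = 7.
6 ≠ 7, so there is no saddle point; optimal play is mixed.
D is strictly dominated by U, so the row player never plays it.
3 is strictly dominated by 2 (it gives the row player strictly more in every row), so the column player never plays it.
On the remaining 2×2 (U, M vs 1, 2):
Let the row player play U with probability p. Expected payoff against 1: 6p + 9(1−p) = −3p + 9; against 2: 7p + (-7)(1−p) = 14p − 7.
Setting these equal: −3p + 9 = 14p − 7 ⇒ −17p = -16 ⇒ p = 16/17, and the value is (-3)·(16/17) + 9 = 105/17.
For the column player: with q = P(1), equating U's and M's payoffs gives −q + 7 = 16q − 7 ⇒ q = 14/17.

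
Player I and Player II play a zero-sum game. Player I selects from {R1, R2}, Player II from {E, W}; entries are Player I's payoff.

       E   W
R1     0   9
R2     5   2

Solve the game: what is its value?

Row minima: R1 → 0, R2 → 2; maximin = 2.
Column maxima: E → 5, W → 9; minimax = 5.
2 ≠ 5, so there is no saddle point; optimal play is mixed.
Let Player I play R1 with probability p. Expected payoff against E: 0p + 5(1−p) = −5p + 5; against W: 9p + 2(1−p) = 7p + 2.
Setting these equal: −5p + 5 = 7p + 2 ⇒ −12p = -3 ⇒ p = 1/4, and the value is (-5)·(1/4) + 5 = 15/4.
For Player II: with q = P(E), equating R1's and R2's payoffs gives −9q + 9 = 3q + 2 ⇒ q = 7/12.

15/4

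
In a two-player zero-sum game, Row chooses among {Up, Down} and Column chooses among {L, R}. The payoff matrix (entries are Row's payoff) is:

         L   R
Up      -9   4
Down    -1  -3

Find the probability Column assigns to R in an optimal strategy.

8/15

Row minima: Up → -9, Down → -3; maximin = -3.
Column maxima: L → -1, R → 4; minimax = -1.
-3 ≠ -1, so there is no saddle point; optimal play is mixed.
Let Row play Up with probability p. Expected payoff against L: (-9)p + (-1)(1−p) = −8p − 1; against R: 4p + (-3)(1−p) = 7p − 3.
Setting these equal: −8p − 1 = 7p − 3 ⇒ −15p = -2 ⇒ p = 2/15, and the value is (-8)·(2/15) − 1 = -31/15.
For Column: with q = P(L), equating Up's and Down's payoffs gives −13q + 4 = 2q − 3 ⇒ q = 7/15.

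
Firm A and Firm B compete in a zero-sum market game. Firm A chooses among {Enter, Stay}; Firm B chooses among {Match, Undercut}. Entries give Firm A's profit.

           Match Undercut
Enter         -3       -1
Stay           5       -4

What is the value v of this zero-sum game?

Row minima: Enter → -3, Stay → -4; maximin = -3.
Column maxima: Match → 5, Undercut → -1; minimax = -1.
-3 ≠ -1, so there is no saddle point; optimal play is mixed.
Let Firm A play Enter with probability p. Expected payoff against Match: (-3)p + 5(1−p) = −8p + 5; against Undercut: (-1)p + (-4)(1−p) = 3p − 4.
Setting these equal: −8p + 5 = 3p − 4 ⇒ −11p = -9 ⇒ p = 9/11, and the value is (-8)·(9/11) + 5 = -17/11.
For Firm B: with q = P(Match), equating Enter's and Stay's payoffs gives −2q − 1 = 9q − 4 ⇒ q = 3/11.

-17/11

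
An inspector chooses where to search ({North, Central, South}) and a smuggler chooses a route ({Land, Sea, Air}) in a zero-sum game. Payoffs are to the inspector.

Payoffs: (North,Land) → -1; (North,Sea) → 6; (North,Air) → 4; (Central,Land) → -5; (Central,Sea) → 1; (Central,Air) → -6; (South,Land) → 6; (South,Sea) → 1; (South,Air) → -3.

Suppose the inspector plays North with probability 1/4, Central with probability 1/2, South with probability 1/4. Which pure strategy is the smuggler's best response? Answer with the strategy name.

If the smuggler plays Land, the inspector's expected payoff is (1/4)·(-1) + (1/2)·(-5) + (1/4)·6 = -5/4.
If the smuggler plays Sea, the inspector's expected payoff is (1/4)·6 + (1/2)·1 + (1/4)·1 = 9/4.
If the smuggler plays Air, the inspector's expected payoff is (1/4)·4 + (1/2)·(-6) + (1/4)·(-3) = -11/4.
The smuggler minimizes the inspector's payoff; the smallest is -11/4, so the best response is Air.

Air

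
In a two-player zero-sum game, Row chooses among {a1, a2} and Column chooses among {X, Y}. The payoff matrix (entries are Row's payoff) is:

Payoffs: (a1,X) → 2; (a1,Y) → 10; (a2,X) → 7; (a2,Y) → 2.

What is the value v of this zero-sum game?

Row minima: a1 → 2, a2 → 2; maximin = 2.
Column maxima: X → 7, Y → 10; minimax = 7.
2 ≠ 7, so there is no saddle point; optimal play is mixed.
Let Row play a1 with probability p. Expected payoff against X: 2p + 7(1−p) = −5p + 7; against Y: 10p + 2(1−p) = 8p + 2.
Setting these equal: −5p + 7 = 8p + 2 ⇒ −13p = -5 ⇒ p = 5/13, and the value is (-5)·(5/13) + 7 = 66/13.
For Column: with q = P(X), equating a1's and a2's payoffs gives −8q + 10 = 5q + 2 ⇒ q = 8/13.

66/13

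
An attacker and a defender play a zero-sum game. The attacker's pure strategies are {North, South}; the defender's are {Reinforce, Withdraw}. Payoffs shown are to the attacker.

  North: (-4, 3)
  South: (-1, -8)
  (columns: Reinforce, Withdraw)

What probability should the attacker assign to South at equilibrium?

1/2

Row minima: North → -4, South → -8; maximin = -4.
Column maxima: Reinforce → -1, Withdraw → 3; minimax = -1.
-4 ≠ -1, so there is no saddle point; optimal play is mixed.
Let the attacker play North with probability p. Expected payoff against Reinforce: (-4)p + (-1)(1−p) = −3p − 1; against Withdraw: 3p + (-8)(1−p) = 11p − 8.
Setting these equal: −3p − 1 = 11p − 8 ⇒ −14p = -7 ⇒ p = 1/2, and the value is (-3)·(1/2) − 1 = -5/2.
For the defender: with q = P(Reinforce), equating North's and South's payoffs gives −7q + 3 = 7q − 8 ⇒ q = 11/14.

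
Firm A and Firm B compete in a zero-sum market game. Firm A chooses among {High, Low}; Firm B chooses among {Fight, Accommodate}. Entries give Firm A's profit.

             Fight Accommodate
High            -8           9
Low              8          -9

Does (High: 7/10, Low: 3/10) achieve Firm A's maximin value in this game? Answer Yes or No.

Against Fight this mix gives (7/10)·(-8) + (3/10)·8 = -16/5.
Against Accommodate this mix gives (7/10)·9 + (3/10)·(-9) = 18/5.
Firm B will play Fight, holding Firm A to -16/5. Shifting weight toward the row that does better against Fight would raise this floor (the equalizing mix achieves 0 against both Fight and Accommodate), so the proposed strategy is not optimal.

No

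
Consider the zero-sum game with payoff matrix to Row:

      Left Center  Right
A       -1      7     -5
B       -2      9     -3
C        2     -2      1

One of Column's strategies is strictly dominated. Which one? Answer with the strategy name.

Right holds Row's payoff strictly below Left in every row: -5 < -1, -3 < -2, 1 < 2.
So Left is strictly dominated for Column.

Left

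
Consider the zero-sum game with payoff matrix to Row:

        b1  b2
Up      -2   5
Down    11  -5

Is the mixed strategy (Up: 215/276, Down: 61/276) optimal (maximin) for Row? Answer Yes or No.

Against b1 this mix gives (215/276)·(-2) + (61/276)·11 = 241/276.
Against b2 this mix gives (215/276)·5 + (61/276)·(-5) = 385/138.
Column will play b1, holding Row to 241/276. Shifting weight toward the row that does better against b1 would raise this floor (the equalizing mix achieves 45/23 against both b1 and b2), so the proposed strategy is not optimal.

No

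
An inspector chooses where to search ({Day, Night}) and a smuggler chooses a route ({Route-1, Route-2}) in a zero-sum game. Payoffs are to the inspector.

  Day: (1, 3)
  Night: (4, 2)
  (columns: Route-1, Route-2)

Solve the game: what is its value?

5/2

Row minima: Day → 1, Night → 2; maximin = 2.
Column maxima: Route-1 → 4, Route-2 → 3; minimax = 3.
2 ≠ 3, so there is no saddle point; optimal play is mixed.
Let the inspector play Day with probability p. Expected payoff against Route-1: 1p + 4(1−p) = −3p + 4; against Route-2: 3p + 2(1−p) = p + 2.
Setting these equal: −3p + 4 = p + 2 ⇒ −4p = -2 ⇒ p = 1/2, and the value is (-3)·(1/2) + 4 = 5/2.
For the smuggler: with q = P(Route-1), equating Day's and Night's payoffs gives −2q + 3 = 2q + 2 ⇒ q = 1/4.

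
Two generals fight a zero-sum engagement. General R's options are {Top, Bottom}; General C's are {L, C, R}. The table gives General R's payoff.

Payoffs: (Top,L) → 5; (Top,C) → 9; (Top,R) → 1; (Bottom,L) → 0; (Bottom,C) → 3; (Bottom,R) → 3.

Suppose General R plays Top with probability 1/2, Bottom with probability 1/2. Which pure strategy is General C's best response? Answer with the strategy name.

R

If General C plays L, General R's expected payoff is (1/2)·5 + (1/2)·0 = 5/2.
If General C plays C, General R's expected payoff is (1/2)·9 + (1/2)·3 = 6.
If General C plays R, General R's expected payoff is (1/2)·1 + (1/2)·3 = 2.
General C minimizes General R's payoff; the smallest is 2, so the best response is R.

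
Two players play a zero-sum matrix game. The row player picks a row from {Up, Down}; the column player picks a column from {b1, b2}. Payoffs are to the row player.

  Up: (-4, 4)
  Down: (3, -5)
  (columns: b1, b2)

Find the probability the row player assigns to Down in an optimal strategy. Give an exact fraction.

1/2

Row minima: Up → -4, Down → -5; maximin = -4.
Column maxima: b1 → 3, b2 → 4; minimax = 3.
-4 ≠ 3, so there is no saddle point; optimal play is mixed.
Let the row player play Up with probability p. Expected payoff against b1: (-4)p + 3(1−p) = −7p + 3; against b2: 4p + (-5)(1−p) = 9p − 5.
Setting these equal: −7p + 3 = 9p − 5 ⇒ −16p = -8 ⇒ p = 1/2, and the value is (-7)·(1/2) + 3 = -1/2.
For the column player: with q = P(b1), equating Up's and Down's payoffs gives −8q + 4 = 8q − 5 ⇒ q = 9/16.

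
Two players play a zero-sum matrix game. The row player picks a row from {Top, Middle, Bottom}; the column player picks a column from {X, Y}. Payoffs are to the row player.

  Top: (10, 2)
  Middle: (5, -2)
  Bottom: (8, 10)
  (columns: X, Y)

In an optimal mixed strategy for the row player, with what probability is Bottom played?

Row minima: Top → 2, Middle → -2, Bottom → 8; maximin = 8.
Column maxima: X → 10, Y → 10; minimax = 10.
8 ≠ 10, so there is no saddle point; optimal play is mixed.
Middle is strictly dominated by Top, so the row player never plays it.
On the remaining 2×2 (Top, Bottom vs X, Y):
Let the row player play Top with probability p. Expected payoff against X: 10p + 8(1−p) = 2p + 8; against Y: 2p + 10(1−p) = −8p + 10.
Setting these equal: 2p + 8 = −8p + 10 ⇒ 10p = 2 ⇒ p = 1/5, and the value is (2)·(1/5) + 8 = 42/5.
For the column player: with q = P(X), equating Top's and Bottom's payoffs gives 8q + 2 = −2q + 10 ⇒ q = 4/5.

4/5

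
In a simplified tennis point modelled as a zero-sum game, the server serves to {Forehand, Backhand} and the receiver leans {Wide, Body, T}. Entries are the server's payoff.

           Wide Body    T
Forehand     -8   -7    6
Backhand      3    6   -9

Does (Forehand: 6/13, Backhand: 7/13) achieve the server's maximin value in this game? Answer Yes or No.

Yes

Against Wide this mix gives (6/13)·(-8) + (7/13)·3 = -27/13.
Against Body this mix gives (6/13)·(-7) + (7/13)·6 = 0.
Against T this mix gives (6/13)·6 + (7/13)·(-9) = -27/13.
All of the receiver's active replies (Wide, T) yield -27/13, and no column does worse for the server. The mix makes the receiver indifferent and guarantees -27/13, so it is optimal.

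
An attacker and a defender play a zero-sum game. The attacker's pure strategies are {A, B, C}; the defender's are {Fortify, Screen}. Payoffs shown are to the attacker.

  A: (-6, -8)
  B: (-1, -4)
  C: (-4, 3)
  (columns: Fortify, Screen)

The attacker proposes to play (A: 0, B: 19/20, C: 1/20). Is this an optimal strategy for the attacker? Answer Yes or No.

No

Against Fortify this mix gives (19/20)·(-1) + (1/20)·(-4) = -23/20.
Against Screen this mix gives (19/20)·(-4) + (1/20)·3 = -73/20.
The defender will play Screen, holding the attacker to -73/20. Shifting weight toward the row that does better against Screen would raise this floor (the equalizing mix achieves -19/10 against both Screen and Fortify), so the proposed strategy is not optimal.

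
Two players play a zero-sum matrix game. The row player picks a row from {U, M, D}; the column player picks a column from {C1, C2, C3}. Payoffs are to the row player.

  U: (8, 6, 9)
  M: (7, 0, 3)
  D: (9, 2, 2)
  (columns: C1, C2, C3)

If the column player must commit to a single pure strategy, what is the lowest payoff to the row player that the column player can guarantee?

Column maxima: C1 → 9, C2 → 6, C3 → 9.
The smallest of these is 6.

6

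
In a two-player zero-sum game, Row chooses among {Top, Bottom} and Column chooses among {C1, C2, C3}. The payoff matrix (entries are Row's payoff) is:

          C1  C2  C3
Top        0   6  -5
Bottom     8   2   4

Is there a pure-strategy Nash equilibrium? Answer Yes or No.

Row minima: Top → -5, Bottom → 2; maximin = 2.
Column maxima: C1 → 8, C2 → 6, C3 → 4; minimax = 4.
2 ≠ 4, so no pure-strategy equilibrium exists.

No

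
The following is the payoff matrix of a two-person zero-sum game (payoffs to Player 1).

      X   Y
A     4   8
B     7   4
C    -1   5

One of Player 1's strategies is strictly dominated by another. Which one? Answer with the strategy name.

A gives a strictly higher payoff than C against every column: 4 > -1, 8 > 5.
So C is strictly dominated and Player 1 never plays it.

C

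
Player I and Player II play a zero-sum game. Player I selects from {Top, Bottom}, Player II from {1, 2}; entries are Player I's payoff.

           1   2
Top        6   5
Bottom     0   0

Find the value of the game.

5

Row minima: Top → 5, Bottom → 0; maximin = 5.
Column maxima: 1 → 6, 2 → 5; minimax = 5.
Since maximin = minimax = 5, there is a saddle point and the value is 5.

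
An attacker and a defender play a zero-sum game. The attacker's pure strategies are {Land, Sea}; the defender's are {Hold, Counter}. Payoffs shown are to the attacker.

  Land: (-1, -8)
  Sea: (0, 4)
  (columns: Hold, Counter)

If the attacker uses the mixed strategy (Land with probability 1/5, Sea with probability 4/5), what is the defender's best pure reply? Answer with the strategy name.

Hold

If the defender plays Hold, the attacker's expected payoff is (1/5)·(-1) + (4/5)·0 = -1/5.
If the defender plays Counter, the attacker's expected payoff is (1/5)·(-8) + (4/5)·4 = 8/5.
The defender minimizes the attacker's payoff; the smallest is -1/5, so the best response is Hold.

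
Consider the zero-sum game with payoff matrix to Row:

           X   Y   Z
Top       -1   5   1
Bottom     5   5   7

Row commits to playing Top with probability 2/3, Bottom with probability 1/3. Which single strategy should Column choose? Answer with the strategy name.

If Column plays X, Row's expected payoff is (2/3)·(-1) + (1/3)·5 = 1.
If Column plays Y, Row's expected payoff is (2/3)·5 + (1/3)·5 = 5.
If Column plays Z, Row's expected payoff is (2/3)·1 + (1/3)·7 = 3.
Column minimizes Row's payoff; the smallest is 1, so the best response is X.

X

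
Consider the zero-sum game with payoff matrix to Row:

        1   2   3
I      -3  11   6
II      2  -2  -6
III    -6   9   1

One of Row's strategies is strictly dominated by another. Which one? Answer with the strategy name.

I gives a strictly higher payoff than III against every column: -3 > -6, 11 > 9, 6 > 1.
So III is strictly dominated and Row never plays it.

III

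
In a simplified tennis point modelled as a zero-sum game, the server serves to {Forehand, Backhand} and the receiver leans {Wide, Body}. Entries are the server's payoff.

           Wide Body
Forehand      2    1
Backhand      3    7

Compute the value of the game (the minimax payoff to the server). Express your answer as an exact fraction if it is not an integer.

3

Row minima: Forehand → 1, Backhand → 3; maximin = 3.
Column maxima: Wide → 3, Body → 7; minimax = 3.
Since maximin = minimax = 3, there is a saddle point and the value is 3.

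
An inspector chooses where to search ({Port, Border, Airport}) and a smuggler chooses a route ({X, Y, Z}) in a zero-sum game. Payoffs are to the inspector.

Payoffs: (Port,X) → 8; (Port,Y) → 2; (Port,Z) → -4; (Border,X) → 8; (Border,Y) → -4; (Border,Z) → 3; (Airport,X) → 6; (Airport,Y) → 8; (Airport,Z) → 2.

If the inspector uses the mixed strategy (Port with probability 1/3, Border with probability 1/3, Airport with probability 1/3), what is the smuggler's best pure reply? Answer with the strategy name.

If the smuggler plays X, the inspector's expected payoff is (1/3)·8 + (1/3)·8 + (1/3)·6 = 22/3.
If the smuggler plays Y, the inspector's expected payoff is (1/3)·2 + (1/3)·(-4) + (1/3)·8 = 2.
If the smuggler plays Z, the inspector's expected payoff is (1/3)·(-4) + (1/3)·3 + (1/3)·2 = 1/3.
The smuggler minimizes the inspector's payoff; the smallest is 1/3, so the best response is Z.

Z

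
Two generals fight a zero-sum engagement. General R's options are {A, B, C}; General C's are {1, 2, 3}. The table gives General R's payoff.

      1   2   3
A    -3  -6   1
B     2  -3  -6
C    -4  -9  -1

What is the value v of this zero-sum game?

-39/10

Row minima: A → -6, B → -6, C → -9; maximin = -6.
Column maxima: 1 → 2, 2 → -3, 3 → 1; minimax = -3.
-6 ≠ -3, so there is no saddle point; optimal play is mixed.
C is strictly dominated by A, so General R never plays it.
1 is strictly dominated by 2 (it gives General R strictly more in every row), so General C never plays it.
On the remaining 2×2 (A, B vs 2, 3):
Let General R play A with probability p. Expected payoff against 2: (-6)p + (-3)(1−p) = −3p − 3; against 3: 1p + (-6)(1−p) = 7p − 6.
Setting these equal: −3p − 3 = 7p − 6 ⇒ −10p = -3 ⇒ p = 3/10, and the value is (-3)·(3/10) − 3 = -39/10.
For General C: with q = P(2), equating A's and B's payoffs gives −7q + 1 = 3q − 6 ⇒ q = 7/10.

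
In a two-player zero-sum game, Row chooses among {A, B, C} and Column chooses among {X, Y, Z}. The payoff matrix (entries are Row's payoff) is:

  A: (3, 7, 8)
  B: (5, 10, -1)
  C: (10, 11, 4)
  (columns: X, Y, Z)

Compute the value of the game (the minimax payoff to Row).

68/11

Row minima: A → 3, B → -1, C → 4; maximin = 4.
Column maxima: X → 10, Y → 11, Z → 8; minimax = 8.
4 ≠ 8, so there is no saddle point; optimal play is mixed.
B is strictly dominated by C, so Row never plays it.
Y is strictly dominated by X (it gives Row strictly more in every row), so Column never plays it.
On the remaining 2×2 (A, C vs X, Z):
Let Row play A with probability p. Expected payoff against X: 3p + 10(1−p) = −7p + 10; against Z: 8p + 4(1−p) = 4p + 4.
Setting these equal: −7p + 10 = 4p + 4 ⇒ −11p = -6 ⇒ p = 6/11, and the value is (-7)·(6/11) + 10 = 68/11.
For Column: with q = P(X), equating A's and C's payoffs gives −5q + 8 = 6q + 4 ⇒ q = 4/11.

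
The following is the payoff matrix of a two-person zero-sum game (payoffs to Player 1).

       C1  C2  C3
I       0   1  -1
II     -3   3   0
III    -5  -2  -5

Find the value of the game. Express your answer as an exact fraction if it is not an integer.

Row minima: I → -1, II → -3, III → -5; maximin = -1.
Column maxima: C1 → 0, C2 → 3, C3 → 0; minimax = 0.
-1 ≠ 0, so there is no saddle point; optimal play is mixed.
III is strictly dominated by I, so Player 1 never plays it.
C2 is strictly dominated by C1 (it gives Player 1 strictly more in every row), so Player 2 never plays it.
On the remaining 2×2 (I, II vs C1, C3):
Let Player 1 play I with probability p. Expected payoff against C1: 0p + (-3)(1−p) = 3p − 3; against C3: (-1)p + 0(1−p) = −p.
Setting these equal: 3p − 3 = −p ⇒ 4p = 3 ⇒ p = 3/4, and the value is (3)·(3/4) − 3 = -3/4.
For Player 2: with q = P(C1), equating I's and II's payoffs gives q − 1 = −3q ⇒ q = 1/4.

-3/4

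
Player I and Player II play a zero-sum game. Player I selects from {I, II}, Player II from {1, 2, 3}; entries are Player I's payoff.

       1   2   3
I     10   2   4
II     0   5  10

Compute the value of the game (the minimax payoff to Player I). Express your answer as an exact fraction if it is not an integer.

50/13

Row minima: I → 2, II → 0; maximin = 2.
Column maxima: 1 → 10, 2 → 5, 3 → 10; minimax = 5.
2 ≠ 5, so there is no saddle point; optimal play is mixed.
3 is strictly dominated by 2 (it gives Player I strictly more in every row), so Player II never plays it.
On the remaining 2×2 (I, II vs 1, 2):
Let Player I play I with probability p. Expected payoff against 1: 10p + 0(1−p) = 10p; against 2: 2p + 5(1−p) = −3p + 5.
Setting these equal: 10p = −3p + 5 ⇒ 13p = 5 ⇒ p = 5/13, and the value is (10)·(5/13) = 50/13.
For Player II: with q = P(1), equating I's and II's payoffs gives 8q + 2 = −5q + 5 ⇒ q = 3/13.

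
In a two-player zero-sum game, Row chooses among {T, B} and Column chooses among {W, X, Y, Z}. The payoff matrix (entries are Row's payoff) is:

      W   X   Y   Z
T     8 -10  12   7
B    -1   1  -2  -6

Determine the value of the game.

Row minima: T → -10, B → -6; maximin = -6.
Column maxima: W → 8, X → 1, Y → 12, Z → 7; minimax = 1.
-6 ≠ 1, so there is no saddle point; optimal play is mixed.
W is strictly dominated by Z (it gives Row strictly more in every row), so Column never plays it.
Y is strictly dominated by Z (it gives Row strictly more in every row), so Column never plays it.
On the remaining 2×2 (T, B vs X, Z):
Let Row play T with probability p. Expected payoff against X: (-10)p + 1(1−p) = −11p + 1; against Z: 7p + (-6)(1−p) = 13p − 6.
Setting these equal: −11p + 1 = 13p − 6 ⇒ −24p = -7 ⇒ p = 7/24, and the value is (-11)·(7/24) + 1 = -53/24.
For Column: with q = P(X), equating T's and B's payoffs gives −17q + 7 = 7q − 6 ⇒ q = 13/24.

-53/24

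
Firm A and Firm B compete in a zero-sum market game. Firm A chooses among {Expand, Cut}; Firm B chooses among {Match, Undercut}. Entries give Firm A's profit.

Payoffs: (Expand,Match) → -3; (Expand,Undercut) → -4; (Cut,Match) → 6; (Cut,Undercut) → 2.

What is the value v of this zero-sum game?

Row minima: Expand → -4, Cut → 2; maximin = 2.
Column maxima: Match → 6, Undercut → 2; minimax = 2.
Since maximin = minimax = 2, there is a saddle point and the value is 2.

2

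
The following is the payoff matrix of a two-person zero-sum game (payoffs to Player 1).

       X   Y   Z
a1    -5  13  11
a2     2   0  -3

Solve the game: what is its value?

1/3

Row minima: a1 → -5, a2 → -3; maximin = -3.
Column maxima: X → 2, Y → 13, Z → 11; minimax = 2.
-3 ≠ 2, so there is no saddle point; optimal play is mixed.
Y is strictly dominated by Z (it gives Player 1 strictly more in every row), so Player 2 never plays it.
On the remaining 2×2 (a1, a2 vs X, Z):
Let Player 1 play a1 with probability p. Expected payoff against X: (-5)p + 2(1−p) = −7p + 2; against Z: 11p + (-3)(1−p) = 14p − 3.
Setting these equal: −7p + 2 = 14p − 3 ⇒ −21p = -5 ⇒ p = 5/21, and the value is (-7)·(5/21) + 2 = 1/3.
For Player 2: with q = P(X), equating a1's and a2's payoffs gives −16q + 11 = 5q − 3 ⇒ q = 2/3.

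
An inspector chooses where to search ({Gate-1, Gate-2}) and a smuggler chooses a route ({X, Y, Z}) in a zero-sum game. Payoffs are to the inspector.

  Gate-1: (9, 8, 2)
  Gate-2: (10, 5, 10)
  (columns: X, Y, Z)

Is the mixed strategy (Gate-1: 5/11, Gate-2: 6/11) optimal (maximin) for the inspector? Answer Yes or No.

Yes

Against X this mix gives (5/11)·9 + (6/11)·10 = 105/11.
Against Y this mix gives (5/11)·8 + (6/11)·5 = 70/11.
Against Z this mix gives (5/11)·2 + (6/11)·10 = 70/11.
All of the smuggler's active replies (Y, Z) yield 70/11, and no column does worse for the inspector. The mix makes the smuggler indifferent and guarantees 70/11, so it is optimal.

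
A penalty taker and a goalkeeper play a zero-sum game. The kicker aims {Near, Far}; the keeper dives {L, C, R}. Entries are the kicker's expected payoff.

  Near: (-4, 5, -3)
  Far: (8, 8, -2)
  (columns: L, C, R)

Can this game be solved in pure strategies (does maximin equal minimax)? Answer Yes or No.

Yes

Row minima: Near → -4, Far → -2; maximin = -2.
Column maxima: L → 8, C → 8, R → -2; minimax = -2.
maximin = minimax = -2, so a saddle point exists.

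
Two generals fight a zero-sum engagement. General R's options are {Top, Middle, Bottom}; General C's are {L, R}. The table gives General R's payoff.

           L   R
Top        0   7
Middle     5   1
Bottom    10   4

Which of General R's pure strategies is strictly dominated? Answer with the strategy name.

Middle

Bottom gives a strictly higher payoff than Middle against every column: 10 > 5, 4 > 1.
So Middle is strictly dominated and General R never plays it.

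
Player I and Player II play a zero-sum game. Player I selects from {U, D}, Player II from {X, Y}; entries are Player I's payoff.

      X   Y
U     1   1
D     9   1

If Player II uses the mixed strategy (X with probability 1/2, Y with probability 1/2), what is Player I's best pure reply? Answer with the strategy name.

D

Expected payoff of U: (1/2)·1 + (1/2)·1 = 1.
Expected payoff of D: (1/2)·9 + (1/2)·1 = 5.
The largest is 5, so Player I's best response is D.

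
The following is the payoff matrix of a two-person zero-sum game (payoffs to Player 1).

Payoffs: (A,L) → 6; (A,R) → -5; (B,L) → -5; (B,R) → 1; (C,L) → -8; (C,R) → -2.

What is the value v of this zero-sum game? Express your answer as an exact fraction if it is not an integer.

Row minima: A → -5, B → -5, C → -8; maximin = -5.
Column maxima: L → 6, R → 1; minimax = 1.
-5 ≠ 1, so there is no saddle point; optimal play is mixed.
C is strictly dominated by B, so Player 1 never plays it.
On the remaining 2×2 (A, B vs L, R):
Let Player 1 play A with probability p. Expected payoff against L: 6p + (-5)(1−p) = 11p − 5; against R: (-5)p + 1(1−p) = −6p + 1.
Setting these equal: 11p − 5 = −6p + 1 ⇒ 17p = 6 ⇒ p = 6/17, and the value is (11)·(6/17) − 5 = -19/17.
For Player 2: with q = P(L), equating A's and B's payoffs gives 11q − 5 = −6q + 1 ⇒ q = 6/17.

-19/17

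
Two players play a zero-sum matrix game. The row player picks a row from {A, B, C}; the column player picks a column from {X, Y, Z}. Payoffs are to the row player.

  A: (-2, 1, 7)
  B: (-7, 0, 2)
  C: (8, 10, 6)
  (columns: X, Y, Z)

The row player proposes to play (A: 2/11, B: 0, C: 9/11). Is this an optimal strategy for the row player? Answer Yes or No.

Yes

Against X this mix gives (2/11)·(-2) + (9/11)·8 = 68/11.
Against Y this mix gives (2/11)·1 + (9/11)·10 = 92/11.
Against Z this mix gives (2/11)·7 + (9/11)·6 = 68/11.
All of the column player's active replies (X, Z) yield 68/11, and no column does worse for the row player. The mix makes the column player indifferent and guarantees 68/11, so it is optimal.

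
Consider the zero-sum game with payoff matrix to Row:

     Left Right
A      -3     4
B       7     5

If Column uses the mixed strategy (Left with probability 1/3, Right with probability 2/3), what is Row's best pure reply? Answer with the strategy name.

B

Expected payoff of A: (1/3)·(-3) + (2/3)·4 = 5/3.
Expected payoff of B: (1/3)·7 + (2/3)·5 = 17/3.
The largest is 17/3, so Row's best response is B.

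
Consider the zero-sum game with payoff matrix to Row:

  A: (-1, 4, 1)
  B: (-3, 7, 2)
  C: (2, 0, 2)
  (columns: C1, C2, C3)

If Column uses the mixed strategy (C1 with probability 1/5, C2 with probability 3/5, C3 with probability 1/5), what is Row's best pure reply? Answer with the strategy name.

B

Expected payoff of A: (1/5)·(-1) + (3/5)·4 + (1/5)·1 = 12/5.
Expected payoff of B: (1/5)·(-3) + (3/5)·7 + (1/5)·2 = 4.
Expected payoff of C: (1/5)·2 + (3/5)·0 + (1/5)·2 = 4/5.
The largest is 4, so Row's best response is B.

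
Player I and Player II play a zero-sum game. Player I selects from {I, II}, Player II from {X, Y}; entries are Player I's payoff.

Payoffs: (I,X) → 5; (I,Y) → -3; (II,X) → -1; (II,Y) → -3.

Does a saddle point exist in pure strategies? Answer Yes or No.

Row minima: I → -3, II → -3; maximin = -3.
Column maxima: X → 5, Y → -3; minimax = -3.
maximin = minimax = -3, so a saddle point exists.

Yes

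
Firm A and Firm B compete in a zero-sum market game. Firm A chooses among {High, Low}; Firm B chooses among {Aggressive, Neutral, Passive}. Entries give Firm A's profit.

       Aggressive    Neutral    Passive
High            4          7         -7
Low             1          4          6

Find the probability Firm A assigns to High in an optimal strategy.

Row minima: High → -7, Low → 1; maximin = 1.
Column maxima: Aggressive → 4, Neutral → 7, Passive → 6; minimax = 4.
1 ≠ 4, so there is no saddle point; optimal play is mixed.
Neutral is strictly dominated by Aggressive (it gives Firm A strictly more in every row), so Firm B never plays it.
On the remaining 2×2 (High, Low vs Aggressive, Passive):
Let Firm A play High with probability p. Expected payoff against Aggressive: 4p + 1(1−p) = 3p + 1; against Passive: (-7)p + 6(1−p) = −13p + 6.
Setting these equal: 3p + 1 = −13p + 6 ⇒ 16p = 5 ⇒ p = 5/16, and the value is (3)·(5/16) + 1 = 31/16.
For Firm B: with q = P(Aggressive), equating High's and Low's payoffs gives 11q − 7 = −5q + 6 ⇒ q = 13/16.

5/16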